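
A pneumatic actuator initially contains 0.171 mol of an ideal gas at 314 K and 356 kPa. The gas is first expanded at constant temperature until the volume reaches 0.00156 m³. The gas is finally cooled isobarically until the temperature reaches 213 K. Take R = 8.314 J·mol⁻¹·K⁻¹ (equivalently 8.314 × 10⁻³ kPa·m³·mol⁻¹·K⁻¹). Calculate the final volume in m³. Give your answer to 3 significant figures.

From PV = nRT: V₁ = nRT₁/P₁ = 0.001254 m³.
Isothermal, so P V is constant: T₂ = T₁; P₂ = P₁·(V₁/V₂) = 286.2 kPa.
Isobaric, so V/T is constant: P₃ = P₂; V₃ = V₂·(T₃/T₂) = 0.001058 m³.

V₃ ≈ 0.00106 m³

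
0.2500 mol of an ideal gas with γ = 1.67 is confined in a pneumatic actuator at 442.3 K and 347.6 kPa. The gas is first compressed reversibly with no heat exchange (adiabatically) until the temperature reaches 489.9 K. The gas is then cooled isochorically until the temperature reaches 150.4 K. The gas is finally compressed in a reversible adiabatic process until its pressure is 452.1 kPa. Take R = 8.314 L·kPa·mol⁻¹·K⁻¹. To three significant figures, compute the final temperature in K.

From PV = nRT: V₁ = nRT₁/P₁ = 2.645 L.
Adiabatic (γ = 1.67), T V^(γ−1) and P V^γ constant: P₂ = P₁·(T₂/T₁)^(γ/(γ−1)) = 448.5 kPa; V₂ = V₁·(T₁/T₂)^(1/(γ−1)) = 2.271 L.
Isochoric, so P/T is constant: V₃ = V₂; P₃ = P₂·(T₃/T₂) = 137.7 kPa.
Adiabatic (γ = 1.67), T V^(γ−1) and P V^γ constant: T₄ = T₃·(P₄/P₃)^((γ−1)/γ) = 242.3 K; V₄ = V₃·(P₃/P₄)^(1/γ) = 1.114 L.

T₄ ≈ 242 K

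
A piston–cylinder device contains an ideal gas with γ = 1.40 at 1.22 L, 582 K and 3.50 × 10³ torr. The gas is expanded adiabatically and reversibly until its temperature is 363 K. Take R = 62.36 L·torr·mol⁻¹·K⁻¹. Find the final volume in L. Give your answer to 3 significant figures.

V₂ ≈ 3.97 L

Adiabatic (γ = 1.40), T V^(γ−1) and P V^γ constant: P₂ = P₁·(T₂/T₁)^(γ/(γ−1)) = 670.7 torr; V₂ = V₁·(T₁/T₂)^(1/(γ−1)) = 3.971 L.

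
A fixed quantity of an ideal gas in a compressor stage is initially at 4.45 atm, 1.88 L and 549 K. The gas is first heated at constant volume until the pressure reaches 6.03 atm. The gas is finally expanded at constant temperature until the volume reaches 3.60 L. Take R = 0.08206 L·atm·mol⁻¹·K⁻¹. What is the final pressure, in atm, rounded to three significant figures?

Isochoric, so P/T is constant: V₂ = V₁; T₂ = T₁·(P₂/P₁) = 743.9 K.
T constant ⇒ Boyle's law P V = const: T₃ = T₂; P₃ = P₂·(V₂/V₃) = 3.149 atm.

P₃ ≈ 3.15 atm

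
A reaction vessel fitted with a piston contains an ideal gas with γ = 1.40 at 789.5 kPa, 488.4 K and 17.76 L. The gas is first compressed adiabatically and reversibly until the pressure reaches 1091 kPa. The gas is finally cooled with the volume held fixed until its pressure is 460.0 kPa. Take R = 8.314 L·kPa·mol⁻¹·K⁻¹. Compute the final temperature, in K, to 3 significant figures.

Adiabatic (γ = 1.40), T V^(γ−1) and P V^γ constant: T₂ = T₁·(P₂/P₁)^((γ−1)/γ) = 535.7 K; V₂ = V₁·(P₁/P₂)^(1/γ) = 14.10 L.
V constant ⇒ P ∝ T: V₃ = V₂; T₃ = T₂·(P₃/P₂) = 225.9 K.

T₃ ≈ 226 K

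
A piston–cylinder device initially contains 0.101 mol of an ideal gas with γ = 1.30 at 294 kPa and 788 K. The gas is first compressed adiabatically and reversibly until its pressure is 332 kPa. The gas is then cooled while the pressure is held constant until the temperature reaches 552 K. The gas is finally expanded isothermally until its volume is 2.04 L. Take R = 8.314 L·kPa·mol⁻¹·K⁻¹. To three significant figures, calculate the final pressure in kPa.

From PV = nRT: V₁ = nRT₁/P₁ = 2.251 L.
Reversible adiabatic, γ = 1.30: T₂ = T₁·(P₂/P₁)^((γ−1)/γ) = 810.4 K; V₂ = V₁·(P₁/P₂)^(1/γ) = 2.050 L.
Isobaric, so V/T is constant: P₃ = P₂; V₃ = V₂·(T₃/T₂) = 1.396 L.
T constant ⇒ Boyle's law P V = const: T₄ = T₃; P₄ = P₃·(V₃/V₄) = 227.2 kPa.

P₄ ≈ 227 kPa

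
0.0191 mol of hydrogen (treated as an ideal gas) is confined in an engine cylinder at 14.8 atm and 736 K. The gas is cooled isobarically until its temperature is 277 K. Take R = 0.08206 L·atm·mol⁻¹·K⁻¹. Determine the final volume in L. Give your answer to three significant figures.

From PV = nRT: V₁ = nRT₁/P₁ = 0.07794 L.
Isobaric, so V/T is constant: P₂ = P₁; V₂ = V₁·(T₂/T₁) = 0.02933 L.

V₂ ≈ 0.0293 L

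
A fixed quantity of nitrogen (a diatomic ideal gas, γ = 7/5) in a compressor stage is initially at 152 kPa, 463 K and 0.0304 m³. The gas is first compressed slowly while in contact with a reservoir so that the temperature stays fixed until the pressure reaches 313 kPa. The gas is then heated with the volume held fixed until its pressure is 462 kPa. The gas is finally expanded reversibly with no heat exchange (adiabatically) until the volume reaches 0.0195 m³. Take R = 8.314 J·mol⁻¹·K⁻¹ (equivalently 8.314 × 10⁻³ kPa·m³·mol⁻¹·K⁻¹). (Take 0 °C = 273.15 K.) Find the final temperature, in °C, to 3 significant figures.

T constant ⇒ Boyle's law P V = const: T₂ = T₁; V₂ = V₁·(P₁/P₂) = 0.01476 m³.
Isochoric, so P/T is constant: V₃ = V₂; T₃ = T₂·(P₃/P₂) = 683.4 K.
Reversible adiabatic, γ = 7/5: T₄ = T₃·(V₃/V₄)^(γ−1) = 611.4 K; P₄ = P₃·(V₃/V₄)^γ = 312.9 kPa.

T₄ ≈ 338 °C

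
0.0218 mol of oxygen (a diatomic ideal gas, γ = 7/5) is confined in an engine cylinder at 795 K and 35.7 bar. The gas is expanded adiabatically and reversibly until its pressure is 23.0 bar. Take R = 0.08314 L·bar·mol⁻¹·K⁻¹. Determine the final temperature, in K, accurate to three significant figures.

T₂ ≈ 701 K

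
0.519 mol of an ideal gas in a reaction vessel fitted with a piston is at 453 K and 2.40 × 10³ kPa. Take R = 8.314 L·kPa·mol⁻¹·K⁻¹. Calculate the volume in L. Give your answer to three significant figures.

PV = nRT ⇒ V = nRT/P = (0.519 × 8.314 × 453) / 2.40e+03

V ≈ 0.814 L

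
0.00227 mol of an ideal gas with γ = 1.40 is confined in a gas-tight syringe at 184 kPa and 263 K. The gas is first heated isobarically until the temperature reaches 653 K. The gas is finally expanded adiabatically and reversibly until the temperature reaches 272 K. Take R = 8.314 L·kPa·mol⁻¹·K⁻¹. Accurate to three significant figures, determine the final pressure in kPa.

From PV = nRT: V₁ = nRT₁/P₁ = 0.02698 L.
Isobaric, so V/T is constant: P₂ = P₁; V₂ = V₁·(T₂/T₁) = 0.06698 L.
Reversible adiabatic, γ = 1.40: P₃ = P₂·(T₃/T₂)^(γ/(γ−1)) = 8.582 kPa; V₃ = V₂·(T₂/T₃)^(1/(γ−1)) = 0.5981 L.

P₃ ≈ 8.58 kPa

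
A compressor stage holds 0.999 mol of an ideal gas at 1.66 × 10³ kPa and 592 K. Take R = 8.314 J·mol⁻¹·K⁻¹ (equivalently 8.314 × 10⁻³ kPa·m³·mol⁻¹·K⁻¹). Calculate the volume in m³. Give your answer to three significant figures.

V ≈ 0.00296 m³

PV = nRT ⇒ V = nRT/P = (0.999 × 8.314 × 10⁻³ × 592) / 1.66e+03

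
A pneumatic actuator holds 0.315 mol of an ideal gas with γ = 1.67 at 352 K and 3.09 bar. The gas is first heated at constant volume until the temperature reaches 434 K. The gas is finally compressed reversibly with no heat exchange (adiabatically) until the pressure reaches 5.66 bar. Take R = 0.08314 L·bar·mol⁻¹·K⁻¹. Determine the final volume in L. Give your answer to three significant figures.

V₃ ≈ 2.35 L

From PV = nRT: V₁ = nRT₁/P₁ = 2.983 L.
Isochoric, so P/T is constant: V₂ = V₁; P₂ = P₁·(T₂/T₁) = 3.810 bar.
Adiabatic (γ = 1.67), T V^(γ−1) and P V^γ constant: T₃ = T₂·(P₃/P₂)^((γ−1)/γ) = 508.7 K; V₃ = V₂·(P₂/P₃)^(1/γ) = 2.354 L.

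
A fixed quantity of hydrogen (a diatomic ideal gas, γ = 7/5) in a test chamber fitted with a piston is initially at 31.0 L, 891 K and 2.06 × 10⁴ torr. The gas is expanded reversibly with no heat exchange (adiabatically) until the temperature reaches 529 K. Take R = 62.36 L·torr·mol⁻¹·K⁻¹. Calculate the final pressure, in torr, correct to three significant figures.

P₂ ≈ 3.32e+03 torr

Adiabatic (γ = 7/5), T V^(γ−1) and P V^γ constant: P₂ = P₁·(T₂/T₁)^(γ/(γ−1)) = 3322 torr; V₂ = V₁·(T₁/T₂)^(1/(γ−1)) = 114.1 L.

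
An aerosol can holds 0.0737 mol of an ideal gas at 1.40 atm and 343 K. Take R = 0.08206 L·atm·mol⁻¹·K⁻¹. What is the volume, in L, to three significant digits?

PV = nRT ⇒ V = nRT/P = (0.0737 × 0.08206 × 343) / 1.40

V ≈ 1.48 L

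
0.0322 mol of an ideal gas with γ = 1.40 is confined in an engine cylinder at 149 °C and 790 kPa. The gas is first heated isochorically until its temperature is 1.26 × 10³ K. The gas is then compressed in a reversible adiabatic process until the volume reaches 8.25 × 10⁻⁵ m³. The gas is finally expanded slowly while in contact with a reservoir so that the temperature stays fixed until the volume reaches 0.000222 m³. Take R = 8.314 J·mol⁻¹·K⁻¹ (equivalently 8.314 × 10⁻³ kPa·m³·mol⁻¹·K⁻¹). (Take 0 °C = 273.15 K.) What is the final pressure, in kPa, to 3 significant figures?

P₄ ≈ 1.89e+03 kPa

Convert: T₁ = 422.1 K.
From PV = nRT: V₁ = nRT₁/P₁ = 0.0001431 m³.
Isochoric, so P/T is constant: V₂ = V₁; P₂ = P₁·(T₂/T₁) = 2358 kPa.
Adiabatic (γ = 1.40), T V^(γ−1) and P V^γ constant: T₃ = T₂·(V₂/V₃)^(γ−1) = 1570 K; P₃ = P₂·(V₂/V₃)^γ = 5096 kPa.
Isothermal, so P V is constant: T₄ = T₃; P₄ = P₃·(V₃/V₄) = 1894 kPa.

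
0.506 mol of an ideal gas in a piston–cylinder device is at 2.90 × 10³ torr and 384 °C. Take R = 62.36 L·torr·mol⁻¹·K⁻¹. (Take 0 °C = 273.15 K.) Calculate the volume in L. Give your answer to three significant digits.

V ≈ 7.15 L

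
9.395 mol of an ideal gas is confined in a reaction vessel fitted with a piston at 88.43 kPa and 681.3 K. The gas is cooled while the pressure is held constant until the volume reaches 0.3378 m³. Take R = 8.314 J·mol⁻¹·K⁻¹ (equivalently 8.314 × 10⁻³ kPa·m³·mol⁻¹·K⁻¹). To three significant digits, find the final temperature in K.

From PV = nRT: V₁ = nRT₁/P₁ = 0.6018 m³.
P constant ⇒ V ∝ T: P₂ = P₁; T₂ = T₁·(V₂/V₁) = 382.4 K.

T₂ ≈ 382 K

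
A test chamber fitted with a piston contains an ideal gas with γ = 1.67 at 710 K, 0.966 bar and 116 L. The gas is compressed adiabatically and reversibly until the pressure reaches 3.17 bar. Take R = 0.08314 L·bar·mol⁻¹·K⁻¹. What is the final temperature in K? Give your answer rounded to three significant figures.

T₂ ≈ 1.14e+03 K

Reversible adiabatic, γ = 1.67: T₂ = T₁·(P₂/P₁)^((γ−1)/γ) = 1144 K; V₂ = V₁·(P₁/P₂)^(1/γ) = 56.94 L.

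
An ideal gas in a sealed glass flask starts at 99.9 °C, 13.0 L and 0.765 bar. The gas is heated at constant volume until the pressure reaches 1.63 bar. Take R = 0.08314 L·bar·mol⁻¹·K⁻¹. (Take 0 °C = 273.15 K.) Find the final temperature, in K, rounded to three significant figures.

T₂ ≈ 795 K

Convert: T₁ = 373.0 K.
V constant ⇒ P ∝ T: V₂ = V₁; T₂ = T₁·(P₂/P₁) = 794.9 K.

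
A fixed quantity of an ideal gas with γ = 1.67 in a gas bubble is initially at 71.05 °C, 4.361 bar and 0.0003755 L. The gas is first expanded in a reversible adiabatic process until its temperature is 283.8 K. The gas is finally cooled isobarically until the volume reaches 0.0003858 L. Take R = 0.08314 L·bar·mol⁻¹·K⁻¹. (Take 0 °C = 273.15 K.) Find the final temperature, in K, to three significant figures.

T₃ ≈ 219 K

Convert: T₁ = 344.2 K.
Reversible adiabatic, γ = 1.67: P₂ = P₁·(T₂/T₁)^(γ/(γ−1)) = 2.696 bar; V₂ = V₁·(T₁/T₂)^(1/(γ−1)) = 0.0005008 L.
Isobaric, so V/T is constant: P₃ = P₂; T₃ = T₂·(V₃/V₂) = 218.6 K.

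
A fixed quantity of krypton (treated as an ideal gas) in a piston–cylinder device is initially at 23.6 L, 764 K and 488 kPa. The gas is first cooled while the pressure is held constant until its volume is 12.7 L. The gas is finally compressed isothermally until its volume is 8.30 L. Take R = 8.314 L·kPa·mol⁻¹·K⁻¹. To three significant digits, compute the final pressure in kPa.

P₃ ≈ 747 kPa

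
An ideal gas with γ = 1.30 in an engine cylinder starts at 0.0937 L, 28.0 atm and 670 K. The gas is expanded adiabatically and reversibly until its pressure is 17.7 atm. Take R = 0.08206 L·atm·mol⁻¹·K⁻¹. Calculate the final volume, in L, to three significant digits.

V₂ ≈ 0.133 L

Reversible adiabatic, γ = 1.30: T₂ = T₁·(P₂/P₁)^((γ−1)/γ) = 602.7 K; V₂ = V₁·(P₁/P₂)^(1/γ) = 0.1333 L.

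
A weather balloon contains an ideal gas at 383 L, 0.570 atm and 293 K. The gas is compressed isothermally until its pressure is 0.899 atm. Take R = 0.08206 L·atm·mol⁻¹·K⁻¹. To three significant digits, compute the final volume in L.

V₂ ≈ 243 L

T constant ⇒ Boyle's law P V = const: T₂ = T₁; V₂ = V₁·(P₁/P₂) = 242.8 L.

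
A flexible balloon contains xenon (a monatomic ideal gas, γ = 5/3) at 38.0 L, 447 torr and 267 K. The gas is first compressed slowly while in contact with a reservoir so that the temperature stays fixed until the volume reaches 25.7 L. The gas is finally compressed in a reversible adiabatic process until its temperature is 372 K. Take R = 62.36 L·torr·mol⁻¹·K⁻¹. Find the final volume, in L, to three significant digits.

Isothermal, so P V is constant: T₂ = T₁; P₂ = P₁·(V₁/V₂) = 660.9 torr.
Adiabatic (γ = 5/3), T V^(γ−1) and P V^γ constant: P₃ = P₂·(T₃/T₂)^(γ/(γ−1)) = 1514 torr; V₃ = V₂·(T₂/T₃)^(1/(γ−1)) = 15.63 L.

V₃ ≈ 15.6 L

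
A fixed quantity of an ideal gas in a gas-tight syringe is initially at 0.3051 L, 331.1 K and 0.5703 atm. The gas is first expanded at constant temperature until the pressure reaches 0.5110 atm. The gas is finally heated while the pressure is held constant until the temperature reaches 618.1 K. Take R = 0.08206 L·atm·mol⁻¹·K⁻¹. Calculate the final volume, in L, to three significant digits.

T constant ⇒ Boyle's law P V = const: T₂ = T₁; V₂ = V₁·(P₁/P₂) = 0.3405 L.
P constant ⇒ V ∝ T: P₃ = P₂; V₃ = V₂·(T₃/T₂) = 0.6357 L.

V₃ ≈ 0.636 L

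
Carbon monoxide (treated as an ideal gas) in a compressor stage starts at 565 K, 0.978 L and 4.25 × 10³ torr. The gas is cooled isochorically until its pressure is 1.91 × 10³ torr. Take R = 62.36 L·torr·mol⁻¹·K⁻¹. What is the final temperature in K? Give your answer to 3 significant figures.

Isochoric, so P/T is constant: V₂ = V₁; T₂ = T₁·(P₂/P₁) = 253.9 K.

T₂ ≈ 254 K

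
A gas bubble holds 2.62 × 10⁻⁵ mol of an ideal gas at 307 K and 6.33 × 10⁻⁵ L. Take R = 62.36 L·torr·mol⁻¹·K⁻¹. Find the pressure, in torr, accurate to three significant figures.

P ≈ 7.92e+03 torr

PV = nRT ⇒ P = nRT/V = (2.62e-05 × 62.36 × 307) / 6.33e-05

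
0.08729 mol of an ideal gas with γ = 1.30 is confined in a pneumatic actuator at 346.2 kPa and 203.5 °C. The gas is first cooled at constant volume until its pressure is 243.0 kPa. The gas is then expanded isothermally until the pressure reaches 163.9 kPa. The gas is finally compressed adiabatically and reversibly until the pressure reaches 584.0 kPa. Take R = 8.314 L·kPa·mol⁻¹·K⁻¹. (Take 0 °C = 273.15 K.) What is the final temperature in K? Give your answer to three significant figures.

T₄ ≈ 449 K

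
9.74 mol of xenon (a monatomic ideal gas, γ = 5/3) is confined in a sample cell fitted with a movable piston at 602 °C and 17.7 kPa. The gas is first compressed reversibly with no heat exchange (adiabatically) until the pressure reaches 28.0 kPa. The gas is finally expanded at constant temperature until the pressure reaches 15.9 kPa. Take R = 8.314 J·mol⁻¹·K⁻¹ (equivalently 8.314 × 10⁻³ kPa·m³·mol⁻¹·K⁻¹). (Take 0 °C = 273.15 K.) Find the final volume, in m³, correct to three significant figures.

V₃ ≈ 5.35 m³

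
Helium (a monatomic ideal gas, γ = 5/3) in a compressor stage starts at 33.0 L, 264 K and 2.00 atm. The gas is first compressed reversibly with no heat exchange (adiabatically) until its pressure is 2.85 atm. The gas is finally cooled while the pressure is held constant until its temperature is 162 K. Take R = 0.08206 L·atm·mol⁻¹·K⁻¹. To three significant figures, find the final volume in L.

V₃ ≈ 14.2 L

Adiabatic (γ = 5/3), T V^(γ−1) and P V^γ constant: T₂ = T₁·(P₂/P₁)^((γ−1)/γ) = 304.2 K; V₂ = V₁·(P₁/P₂)^(1/γ) = 26.68 L.
Isobaric, so V/T is constant: P₃ = P₂; V₃ = V₂·(T₃/T₂) = 14.21 L.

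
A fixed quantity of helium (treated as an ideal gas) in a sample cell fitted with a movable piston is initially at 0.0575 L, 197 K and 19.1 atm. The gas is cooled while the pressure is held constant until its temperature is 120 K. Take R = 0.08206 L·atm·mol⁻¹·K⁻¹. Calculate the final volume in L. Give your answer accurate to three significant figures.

Isobaric, so V/T is constant: P₂ = P₁; V₂ = V₁·(T₂/T₁) = 0.03503 L.

V₂ ≈ 0.0350 L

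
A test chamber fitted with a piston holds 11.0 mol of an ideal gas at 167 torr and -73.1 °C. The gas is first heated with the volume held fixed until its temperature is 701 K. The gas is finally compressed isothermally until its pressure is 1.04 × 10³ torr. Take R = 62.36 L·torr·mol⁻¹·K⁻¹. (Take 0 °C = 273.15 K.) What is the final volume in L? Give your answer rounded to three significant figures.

Convert: T₁ = 200.0 K.
From PV = nRT: V₁ = nRT₁/P₁ = 821.7 L.
V constant ⇒ P ∝ T: V₂ = V₁; P₂ = P₁·(T₂/T₁) = 585.2 torr.
Isothermal, so P V is constant: T₃ = T₂; V₃ = V₂·(P₂/P₃) = 462.4 L.

V₃ ≈ 462 L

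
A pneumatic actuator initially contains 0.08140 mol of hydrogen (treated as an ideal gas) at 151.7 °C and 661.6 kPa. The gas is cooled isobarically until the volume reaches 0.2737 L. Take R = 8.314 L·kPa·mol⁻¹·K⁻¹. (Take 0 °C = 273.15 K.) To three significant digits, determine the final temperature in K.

T₂ ≈ 268 K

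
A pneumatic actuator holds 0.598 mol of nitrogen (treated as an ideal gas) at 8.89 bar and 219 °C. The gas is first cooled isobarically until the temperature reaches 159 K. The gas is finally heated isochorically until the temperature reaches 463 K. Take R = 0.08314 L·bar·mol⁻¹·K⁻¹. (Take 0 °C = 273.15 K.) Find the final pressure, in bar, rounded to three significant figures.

Convert: T₁ = 492.1 K.
From PV = nRT: V₁ = nRT₁/P₁ = 2.752 L.
Isobaric, so V/T is constant: P₂ = P₁; V₂ = V₁·(T₂/T₁) = 0.8892 L.
Isochoric, so P/T is constant: V₃ = V₂; P₃ = P₂·(T₃/T₂) = 25.89 bar.

P₃ ≈ 25.9 bar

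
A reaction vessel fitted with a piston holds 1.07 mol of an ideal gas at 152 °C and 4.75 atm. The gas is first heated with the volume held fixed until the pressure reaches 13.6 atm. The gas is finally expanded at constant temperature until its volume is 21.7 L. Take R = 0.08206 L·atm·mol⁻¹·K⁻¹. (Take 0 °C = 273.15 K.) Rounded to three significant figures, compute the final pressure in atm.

Convert: T₁ = 425.1 K.
From PV = nRT: V₁ = nRT₁/P₁ = 7.859 L.
V constant ⇒ P ∝ T: V₂ = V₁; T₂ = T₁·(P₂/P₁) = 1217 K.
Isothermal, so P V is constant: T₃ = T₂; P₃ = P₂·(V₂/V₃) = 4.925 atm.

P₃ ≈ 4.93 atm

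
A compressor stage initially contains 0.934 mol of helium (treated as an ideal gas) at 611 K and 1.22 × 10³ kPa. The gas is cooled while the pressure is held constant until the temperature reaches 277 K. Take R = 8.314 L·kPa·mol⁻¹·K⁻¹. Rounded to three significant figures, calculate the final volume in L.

V₂ ≈ 1.76 L

From PV = nRT: V₁ = nRT₁/P₁ = 3.889 L.
Isobaric, so V/T is constant: P₂ = P₁; V₂ = V₁·(T₂/T₁) = 1.763 L.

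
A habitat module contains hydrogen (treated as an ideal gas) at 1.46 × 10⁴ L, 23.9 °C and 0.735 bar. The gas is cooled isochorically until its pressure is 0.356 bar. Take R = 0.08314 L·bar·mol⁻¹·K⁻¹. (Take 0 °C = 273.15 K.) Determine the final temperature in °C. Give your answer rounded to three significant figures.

Convert: T₁ = 297.0 K.
V constant ⇒ P ∝ T: V₂ = V₁; T₂ = T₁·(P₂/P₁) = 143.9 K.

T₂ ≈ -129 °C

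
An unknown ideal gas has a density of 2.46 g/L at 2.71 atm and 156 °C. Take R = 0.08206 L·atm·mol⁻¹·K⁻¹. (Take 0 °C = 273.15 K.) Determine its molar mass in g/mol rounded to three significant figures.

ρ = PM/(RT) ⇒ M = ρRT/P = (2.46 × 0.08206 × 429.1) / 2.71

M ≈ 32.0 g/mol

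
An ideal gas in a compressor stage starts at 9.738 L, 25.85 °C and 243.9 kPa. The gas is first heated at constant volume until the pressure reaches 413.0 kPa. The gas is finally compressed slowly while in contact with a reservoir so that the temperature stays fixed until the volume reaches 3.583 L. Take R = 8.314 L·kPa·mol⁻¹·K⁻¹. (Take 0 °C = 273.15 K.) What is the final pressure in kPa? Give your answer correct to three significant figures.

P₃ ≈ 1.12e+03 kPa

Convert: T₁ = 299.0 K.
Isochoric, so P/T is constant: V₂ = V₁; T₂ = T₁·(P₂/P₁) = 506.3 K.
Isothermal, so P V is constant: T₃ = T₂; P₃ = P₂·(V₂/V₃) = 1122 kPa.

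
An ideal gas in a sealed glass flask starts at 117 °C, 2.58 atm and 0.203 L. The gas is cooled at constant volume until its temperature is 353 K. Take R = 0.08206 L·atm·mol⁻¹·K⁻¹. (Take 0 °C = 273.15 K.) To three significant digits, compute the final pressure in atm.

Convert: T₁ = 390.1 K.
V constant ⇒ P ∝ T: V₂ = V₁; P₂ = P₁·(T₂/T₁) = 2.334 atm.

P₂ ≈ 2.33 atm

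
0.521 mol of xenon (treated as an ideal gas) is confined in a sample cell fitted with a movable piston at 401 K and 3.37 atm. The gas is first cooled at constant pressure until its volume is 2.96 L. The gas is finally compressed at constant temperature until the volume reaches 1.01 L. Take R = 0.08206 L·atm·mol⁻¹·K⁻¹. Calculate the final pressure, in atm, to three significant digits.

From PV = nRT: V₁ = nRT₁/P₁ = 5.087 L.
P constant ⇒ V ∝ T: P₂ = P₁; T₂ = T₁·(V₂/V₁) = 233.3 K.
T constant ⇒ Boyle's law P V = const: T₃ = T₂; P₃ = P₂·(V₂/V₃) = 9.876 atm.

P₃ ≈ 9.88 atm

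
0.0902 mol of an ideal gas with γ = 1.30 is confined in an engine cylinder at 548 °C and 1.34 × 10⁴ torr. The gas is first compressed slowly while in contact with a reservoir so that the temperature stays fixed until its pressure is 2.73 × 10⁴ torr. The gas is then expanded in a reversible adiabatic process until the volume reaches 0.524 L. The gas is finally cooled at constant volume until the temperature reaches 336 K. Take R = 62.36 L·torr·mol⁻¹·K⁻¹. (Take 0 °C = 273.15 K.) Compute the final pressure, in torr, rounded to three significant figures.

Convert: T₁ = 821.1 K.
From PV = nRT: V₁ = nRT₁/P₁ = 0.3447 L.
Isothermal, so P V is constant: T₂ = T₁; V₂ = V₁·(P₁/P₂) = 0.1692 L.
Reversible adiabatic, γ = 1.30: T₃ = T₂·(V₂/V₃)^(γ−1) = 585.0 K; P₃ = P₂·(V₂/V₃)^γ = 6279 torr.
V constant ⇒ P ∝ T: V₄ = V₃; P₄ = P₃·(T₄/T₃) = 3607 torr.

P₄ ≈ 3.61e+03 torr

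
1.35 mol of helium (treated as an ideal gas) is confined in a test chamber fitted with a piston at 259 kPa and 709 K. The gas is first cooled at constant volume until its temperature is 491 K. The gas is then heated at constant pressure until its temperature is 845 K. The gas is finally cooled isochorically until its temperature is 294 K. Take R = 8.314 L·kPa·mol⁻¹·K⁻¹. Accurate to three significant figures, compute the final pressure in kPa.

P₄ ≈ 62.4 kPa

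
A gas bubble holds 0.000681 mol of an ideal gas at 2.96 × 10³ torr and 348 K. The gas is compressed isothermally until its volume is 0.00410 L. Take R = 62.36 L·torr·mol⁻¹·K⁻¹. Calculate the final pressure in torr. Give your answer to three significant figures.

From PV = nRT: V₁ = nRT₁/P₁ = 0.004993 L.
Isothermal, so P V is constant: T₂ = T₁; P₂ = P₁·(V₁/V₂) = 3605 torr.

P₂ ≈ 3.60e+03 torr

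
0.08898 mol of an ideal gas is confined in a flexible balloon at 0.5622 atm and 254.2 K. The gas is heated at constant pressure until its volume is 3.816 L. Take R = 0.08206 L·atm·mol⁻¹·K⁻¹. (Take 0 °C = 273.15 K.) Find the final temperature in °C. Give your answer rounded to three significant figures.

From PV = nRT: V₁ = nRT₁/P₁ = 3.301 L.
Isobaric, so V/T is constant: P₂ = P₁; T₂ = T₁·(V₂/V₁) = 293.8 K.

T₂ ≈ 20.7 °C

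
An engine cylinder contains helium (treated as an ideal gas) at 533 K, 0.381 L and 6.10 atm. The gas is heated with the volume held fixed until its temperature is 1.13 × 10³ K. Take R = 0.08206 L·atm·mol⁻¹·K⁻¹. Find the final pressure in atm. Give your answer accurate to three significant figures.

Isochoric, so P/T is constant: V₂ = V₁; P₂ = P₁·(T₂/T₁) = 12.93 atm.

P₂ ≈ 12.9 atm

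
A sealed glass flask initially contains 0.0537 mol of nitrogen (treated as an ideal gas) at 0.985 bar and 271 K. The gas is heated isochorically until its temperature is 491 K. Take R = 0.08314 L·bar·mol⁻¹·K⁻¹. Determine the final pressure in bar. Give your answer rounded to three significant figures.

P₂ ≈ 1.78 bar

From PV = nRT: V₁ = nRT₁/P₁ = 1.228 L.
V constant ⇒ P ∝ T: V₂ = V₁; P₂ = P₁·(T₂/T₁) = 1.785 bar.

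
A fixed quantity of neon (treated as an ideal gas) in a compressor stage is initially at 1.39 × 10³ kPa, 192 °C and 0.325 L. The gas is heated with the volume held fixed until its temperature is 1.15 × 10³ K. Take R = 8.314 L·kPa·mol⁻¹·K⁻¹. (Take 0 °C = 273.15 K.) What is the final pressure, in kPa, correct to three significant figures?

P₂ ≈ 3.44e+03 kPa

Convert: T₁ = 465.1 K.
V constant ⇒ P ∝ T: V₂ = V₁; P₂ = P₁·(T₂/T₁) = 3437 kPa.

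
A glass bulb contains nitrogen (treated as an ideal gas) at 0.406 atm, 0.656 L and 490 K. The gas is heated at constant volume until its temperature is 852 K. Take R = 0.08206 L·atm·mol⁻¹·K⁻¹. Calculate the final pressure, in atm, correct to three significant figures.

V constant ⇒ P ∝ T: V₂ = V₁; P₂ = P₁·(T₂/T₁) = 0.7059 atm.

P₂ ≈ 0.706 atm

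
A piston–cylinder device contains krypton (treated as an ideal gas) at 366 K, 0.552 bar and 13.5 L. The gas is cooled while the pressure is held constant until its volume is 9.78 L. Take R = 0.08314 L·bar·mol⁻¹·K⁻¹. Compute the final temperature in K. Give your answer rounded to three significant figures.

T₂ ≈ 265 K

P constant ⇒ V ∝ T: P₂ = P₁; T₂ = T₁·(V₂/V₁) = 265.1 K.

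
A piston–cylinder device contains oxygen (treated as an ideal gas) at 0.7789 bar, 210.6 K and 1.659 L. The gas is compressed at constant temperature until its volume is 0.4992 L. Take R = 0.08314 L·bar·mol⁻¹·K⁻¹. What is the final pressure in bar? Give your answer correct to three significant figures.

P₂ ≈ 2.59 bar

Isothermal, so P V is constant: T₂ = T₁; P₂ = P₁·(V₁/V₂) = 2.589 bar.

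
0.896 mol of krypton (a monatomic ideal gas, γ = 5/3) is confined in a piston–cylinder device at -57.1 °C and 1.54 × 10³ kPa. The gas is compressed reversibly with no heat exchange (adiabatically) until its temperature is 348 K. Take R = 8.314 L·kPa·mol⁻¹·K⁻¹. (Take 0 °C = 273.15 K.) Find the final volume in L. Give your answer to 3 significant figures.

Convert: T₁ = 216.0 K.
From PV = nRT: V₁ = nRT₁/P₁ = 1.045 L.
Adiabatic (γ = 5/3), T V^(γ−1) and P V^γ constant: P₂ = P₁·(T₂/T₁)^(γ/(γ−1)) = 5071 kPa; V₂ = V₁·(T₁/T₂)^(1/(γ−1)) = 0.5112 L.

V₂ ≈ 0.511 L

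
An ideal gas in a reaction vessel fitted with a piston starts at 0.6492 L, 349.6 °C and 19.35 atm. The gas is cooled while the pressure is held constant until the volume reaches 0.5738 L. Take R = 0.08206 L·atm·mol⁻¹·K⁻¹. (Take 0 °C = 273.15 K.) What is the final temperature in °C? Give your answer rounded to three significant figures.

T₂ ≈ 277 °C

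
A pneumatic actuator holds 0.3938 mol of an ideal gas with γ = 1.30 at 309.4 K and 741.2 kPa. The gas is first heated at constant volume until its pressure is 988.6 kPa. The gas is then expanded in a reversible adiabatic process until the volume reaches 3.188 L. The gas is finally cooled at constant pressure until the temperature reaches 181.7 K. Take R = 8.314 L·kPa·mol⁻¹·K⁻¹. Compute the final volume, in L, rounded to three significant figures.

From PV = nRT: V₁ = nRT₁/P₁ = 1.367 L.
Isochoric, so P/T is constant: V₂ = V₁; T₂ = T₁·(P₂/P₁) = 412.7 K.
Adiabatic (γ = 1.30), T V^(γ−1) and P V^γ constant: T₃ = T₂·(V₂/V₃)^(γ−1) = 320.1 K; P₃ = P₂·(V₂/V₃)^γ = 328.7 kPa.
Isobaric, so V/T is constant: P₄ = P₃; V₄ = V₃·(T₄/T₃) = 1.810 L.

V₄ ≈ 1.81 L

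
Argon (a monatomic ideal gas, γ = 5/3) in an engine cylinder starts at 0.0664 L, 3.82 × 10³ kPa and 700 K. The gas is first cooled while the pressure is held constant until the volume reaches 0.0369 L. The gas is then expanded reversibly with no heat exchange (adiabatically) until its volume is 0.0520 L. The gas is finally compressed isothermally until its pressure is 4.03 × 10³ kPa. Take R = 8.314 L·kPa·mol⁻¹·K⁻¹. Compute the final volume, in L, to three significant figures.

Isobaric, so V/T is constant: P₂ = P₁; T₂ = T₁·(V₂/V₁) = 389.0 K.
Reversible adiabatic, γ = 5/3: T₃ = T₂·(V₂/V₃)^(γ−1) = 309.5 K; P₃ = P₂·(V₂/V₃)^γ = 2157 kPa.
T constant ⇒ Boyle's law P V = const: T₄ = T₃; V₄ = V₃·(P₃/P₄) = 0.02783 L.

V₄ ≈ 0.0278 L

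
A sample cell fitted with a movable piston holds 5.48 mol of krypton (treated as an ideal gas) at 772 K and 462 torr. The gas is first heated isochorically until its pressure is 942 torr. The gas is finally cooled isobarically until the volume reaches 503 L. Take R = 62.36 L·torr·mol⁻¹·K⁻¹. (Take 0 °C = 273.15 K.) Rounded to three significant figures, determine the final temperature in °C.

From PV = nRT: V₁ = nRT₁/P₁ = 571.0 L.
Isochoric, so P/T is constant: V₂ = V₁; T₂ = T₁·(P₂/P₁) = 1574 K.
Isobaric, so V/T is constant: P₃ = P₂; T₃ = T₂·(V₃/V₂) = 1387 K.

T₃ ≈ 1.11e+03 °C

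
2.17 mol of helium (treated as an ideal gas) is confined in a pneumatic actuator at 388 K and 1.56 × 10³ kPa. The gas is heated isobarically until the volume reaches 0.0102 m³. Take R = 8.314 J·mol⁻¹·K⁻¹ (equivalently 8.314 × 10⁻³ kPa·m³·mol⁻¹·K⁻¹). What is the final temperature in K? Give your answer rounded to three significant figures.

From PV = nRT: V₁ = nRT₁/P₁ = 0.004487 m³.
Isobaric, so V/T is constant: P₂ = P₁; T₂ = T₁·(V₂/V₁) = 882.0 K.

T₂ ≈ 882 K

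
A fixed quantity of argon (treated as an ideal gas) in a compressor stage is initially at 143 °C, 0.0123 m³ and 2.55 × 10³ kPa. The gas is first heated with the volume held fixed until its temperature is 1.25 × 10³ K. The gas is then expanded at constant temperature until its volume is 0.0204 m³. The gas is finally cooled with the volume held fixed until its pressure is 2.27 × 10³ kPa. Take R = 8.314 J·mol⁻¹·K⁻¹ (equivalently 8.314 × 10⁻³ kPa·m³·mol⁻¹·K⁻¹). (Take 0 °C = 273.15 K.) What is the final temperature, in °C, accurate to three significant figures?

T₄ ≈ 341 °C

Convert: T₁ = 416.1 K.
Isochoric, so P/T is constant: V₂ = V₁; P₂ = P₁·(T₂/T₁) = 7659 kPa.
Isothermal, so P V is constant: T₃ = T₂; P₃ = P₂·(V₂/V₃) = 4618 kPa.
V constant ⇒ P ∝ T: V₄ = V₃; T₄ = T₃·(P₄/P₃) = 614.4 K.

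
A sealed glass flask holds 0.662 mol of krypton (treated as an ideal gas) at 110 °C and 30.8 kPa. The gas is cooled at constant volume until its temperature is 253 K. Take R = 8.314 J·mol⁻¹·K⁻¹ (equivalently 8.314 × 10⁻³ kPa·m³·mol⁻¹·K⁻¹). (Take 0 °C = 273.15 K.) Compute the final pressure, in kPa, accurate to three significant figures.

P₂ ≈ 20.3 kPa

Convert: T₁ = 383.1 K.
From PV = nRT: V₁ = nRT₁/P₁ = 0.06847 m³.
Isochoric, so P/T is constant: V₂ = V₁; P₂ = P₁·(T₂/T₁) = 20.34 kPa.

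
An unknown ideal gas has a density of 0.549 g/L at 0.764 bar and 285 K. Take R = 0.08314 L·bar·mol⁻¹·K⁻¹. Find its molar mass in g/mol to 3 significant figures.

ρ = PM/(RT) ⇒ M = ρRT/P = (0.549 × 0.08314 × 285.0) / 0.764

M ≈ 17.0 g/mol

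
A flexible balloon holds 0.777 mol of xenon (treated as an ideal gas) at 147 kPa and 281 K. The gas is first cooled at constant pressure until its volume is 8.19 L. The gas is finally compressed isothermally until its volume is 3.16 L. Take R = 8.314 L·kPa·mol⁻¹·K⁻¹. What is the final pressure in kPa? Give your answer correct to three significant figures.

P₃ ≈ 381 kPa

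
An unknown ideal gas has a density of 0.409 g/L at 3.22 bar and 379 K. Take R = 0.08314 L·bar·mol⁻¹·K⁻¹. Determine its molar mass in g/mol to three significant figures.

ρ = PM/(RT) ⇒ M = ρRT/P = (0.409 × 0.08314 × 379.0) / 3.22

M ≈ 4.00 g/mol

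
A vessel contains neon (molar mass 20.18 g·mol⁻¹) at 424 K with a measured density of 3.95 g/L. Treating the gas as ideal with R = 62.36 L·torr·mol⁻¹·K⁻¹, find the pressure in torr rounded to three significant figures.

P ≈ 5.18e+03 torr

ρ = PM/(RT) ⇒ P = ρRT/M = (3.95 × 62.36 × 424.0) / 20.18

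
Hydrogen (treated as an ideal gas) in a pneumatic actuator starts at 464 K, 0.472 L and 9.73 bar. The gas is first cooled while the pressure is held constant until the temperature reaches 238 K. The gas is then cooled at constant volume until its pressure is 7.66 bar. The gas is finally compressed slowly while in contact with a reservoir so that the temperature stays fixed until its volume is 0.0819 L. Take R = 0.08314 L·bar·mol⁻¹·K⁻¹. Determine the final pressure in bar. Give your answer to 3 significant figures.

Isobaric, so V/T is constant: P₂ = P₁; V₂ = V₁·(T₂/T₁) = 0.2421 L.
V constant ⇒ P ∝ T: V₃ = V₂; T₃ = T₂·(P₃/P₂) = 187.4 K.
T constant ⇒ Boyle's law P V = const: T₄ = T₃; P₄ = P₃·(V₃/V₄) = 22.64 bar.

P₄ ≈ 22.6 bar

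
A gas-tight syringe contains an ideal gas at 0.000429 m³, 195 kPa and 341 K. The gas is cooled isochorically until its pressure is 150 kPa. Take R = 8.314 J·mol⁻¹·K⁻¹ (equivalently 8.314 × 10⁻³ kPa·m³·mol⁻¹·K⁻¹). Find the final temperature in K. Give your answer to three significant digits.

Isochoric, so P/T is constant: V₂ = V₁; T₂ = T₁·(P₂/P₁) = 262.3 K.

T₂ ≈ 262 K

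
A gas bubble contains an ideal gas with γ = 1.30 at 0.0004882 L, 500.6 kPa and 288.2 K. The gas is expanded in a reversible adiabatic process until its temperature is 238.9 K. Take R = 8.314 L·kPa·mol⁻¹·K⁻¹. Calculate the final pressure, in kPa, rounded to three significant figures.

Adiabatic (γ = 1.30), T V^(γ−1) and P V^γ constant: P₂ = P₁·(T₂/T₁)^(γ/(γ−1)) = 222.0 kPa; V₂ = V₁·(T₁/T₂)^(1/(γ−1)) = 0.0009124 L.

P₂ ≈ 222 kPa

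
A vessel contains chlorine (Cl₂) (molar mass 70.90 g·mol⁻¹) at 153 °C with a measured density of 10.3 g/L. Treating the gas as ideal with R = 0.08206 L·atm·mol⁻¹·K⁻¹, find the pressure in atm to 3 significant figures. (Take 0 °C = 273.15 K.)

P ≈ 5.08 atm

ρ = PM/(RT) ⇒ P = ρRT/M = (10.3 × 0.08206 × 426.1) / 70.90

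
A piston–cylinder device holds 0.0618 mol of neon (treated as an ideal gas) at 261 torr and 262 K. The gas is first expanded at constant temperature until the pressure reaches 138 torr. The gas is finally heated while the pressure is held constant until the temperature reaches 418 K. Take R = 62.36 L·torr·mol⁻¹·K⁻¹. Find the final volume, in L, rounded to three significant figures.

V₃ ≈ 11.7 L

From PV = nRT: V₁ = nRT₁/P₁ = 3.869 L.
Isothermal, so P V is constant: T₂ = T₁; V₂ = V₁·(P₁/P₂) = 7.317 L.
Isobaric, so V/T is constant: P₃ = P₂; V₃ = V₂·(T₃/T₂) = 11.67 L.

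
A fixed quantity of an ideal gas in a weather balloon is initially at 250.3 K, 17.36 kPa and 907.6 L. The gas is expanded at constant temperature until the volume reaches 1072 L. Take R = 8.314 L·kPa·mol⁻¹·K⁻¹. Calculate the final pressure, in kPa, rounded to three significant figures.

Isothermal, so P V is constant: T₂ = T₁; P₂ = P₁·(V₁/V₂) = 14.70 kPa.

P₂ ≈ 14.7 kPa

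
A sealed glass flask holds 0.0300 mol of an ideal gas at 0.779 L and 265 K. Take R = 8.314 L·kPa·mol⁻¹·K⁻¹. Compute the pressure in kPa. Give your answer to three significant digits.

PV = nRT ⇒ P = nRT/V = (0.0300 × 8.314 × 265) / 0.779

P ≈ 84.8 kPa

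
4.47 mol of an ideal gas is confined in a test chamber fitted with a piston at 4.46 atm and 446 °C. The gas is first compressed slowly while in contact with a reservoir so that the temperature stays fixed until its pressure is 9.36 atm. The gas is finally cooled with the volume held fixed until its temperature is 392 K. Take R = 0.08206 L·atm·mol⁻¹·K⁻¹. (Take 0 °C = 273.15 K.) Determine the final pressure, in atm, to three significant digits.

P₃ ≈ 5.10 atm

Convert: T₁ = 719.1 K.
From PV = nRT: V₁ = nRT₁/P₁ = 59.15 L.
Isothermal, so P V is constant: T₂ = T₁; V₂ = V₁·(P₁/P₂) = 28.18 L.
Isochoric, so P/T is constant: V₃ = V₂; P₃ = P₂·(T₃/T₂) = 5.102 atm.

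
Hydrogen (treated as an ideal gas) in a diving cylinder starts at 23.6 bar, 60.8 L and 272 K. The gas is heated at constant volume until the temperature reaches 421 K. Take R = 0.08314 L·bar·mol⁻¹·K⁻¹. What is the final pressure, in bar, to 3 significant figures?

V constant ⇒ P ∝ T: V₂ = V₁; P₂ = P₁·(T₂/T₁) = 36.53 bar.

P₂ ≈ 36.5 bar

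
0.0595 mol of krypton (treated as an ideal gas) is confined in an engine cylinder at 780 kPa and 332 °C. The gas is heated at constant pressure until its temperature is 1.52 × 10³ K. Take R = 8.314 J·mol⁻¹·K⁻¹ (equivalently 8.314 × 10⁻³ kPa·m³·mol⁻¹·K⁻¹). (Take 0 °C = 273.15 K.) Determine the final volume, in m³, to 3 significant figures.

V₂ ≈ 0.000964 m³

Convert: T₁ = 605.1 K.
From PV = nRT: V₁ = nRT₁/P₁ = 0.0003838 m³.
P constant ⇒ V ∝ T: P₂ = P₁; V₂ = V₁·(T₂/T₁) = 0.0009640 m³.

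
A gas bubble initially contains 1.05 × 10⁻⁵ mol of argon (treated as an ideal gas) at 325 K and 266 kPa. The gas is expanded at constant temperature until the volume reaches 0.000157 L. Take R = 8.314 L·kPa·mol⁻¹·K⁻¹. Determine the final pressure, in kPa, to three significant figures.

P₂ ≈ 181 kPa

From PV = nRT: V₁ = nRT₁/P₁ = 0.0001067 L.
Isothermal, so P V is constant: T₂ = T₁; P₂ = P₁·(V₁/V₂) = 180.7 kPa.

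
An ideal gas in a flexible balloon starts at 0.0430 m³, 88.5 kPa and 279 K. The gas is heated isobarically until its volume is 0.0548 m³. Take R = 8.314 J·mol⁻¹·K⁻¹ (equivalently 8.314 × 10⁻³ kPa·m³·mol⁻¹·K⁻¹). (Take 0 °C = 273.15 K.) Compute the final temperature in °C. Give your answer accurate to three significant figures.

T₂ ≈ 82.4 °C

P constant ⇒ V ∝ T: P₂ = P₁; T₂ = T₁·(V₂/V₁) = 355.6 K.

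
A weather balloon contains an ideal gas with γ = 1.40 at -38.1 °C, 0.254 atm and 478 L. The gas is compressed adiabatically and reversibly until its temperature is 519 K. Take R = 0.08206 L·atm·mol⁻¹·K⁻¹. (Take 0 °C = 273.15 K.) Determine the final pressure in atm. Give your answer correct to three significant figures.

Convert: T₁ = 235.0 K.
Reversible adiabatic, γ = 1.40: P₂ = P₁·(T₂/T₁)^(γ/(γ−1)) = 4.063 atm; V₂ = V₁·(T₁/T₂)^(1/(γ−1)) = 65.98 L.

P₂ ≈ 4.06 atm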